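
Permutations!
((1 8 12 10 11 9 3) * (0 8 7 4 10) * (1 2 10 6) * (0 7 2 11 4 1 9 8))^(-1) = (1 7 12 8 11 3 9 6 4 10 2)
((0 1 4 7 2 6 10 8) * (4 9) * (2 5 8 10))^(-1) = (10)(0 8 5 7 4 9 1)(2 6)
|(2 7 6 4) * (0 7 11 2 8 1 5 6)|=|(0 7)(1 5 6 4 8)(2 11)|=10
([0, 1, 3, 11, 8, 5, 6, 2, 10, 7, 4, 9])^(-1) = (2 7 9 11 3)(4 10 8)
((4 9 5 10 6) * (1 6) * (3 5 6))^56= ((1 3 5 10)(4 9 6))^56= (10)(4 6 9)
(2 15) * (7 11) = (2 15)(7 11) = [0, 1, 15, 3, 4, 5, 6, 11, 8, 9, 10, 7, 12, 13, 14, 2]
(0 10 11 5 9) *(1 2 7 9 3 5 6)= [10, 2, 7, 5, 4, 3, 1, 9, 8, 0, 11, 6]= (0 10 11 6 1 2 7 9)(3 5)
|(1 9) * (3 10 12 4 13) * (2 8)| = 10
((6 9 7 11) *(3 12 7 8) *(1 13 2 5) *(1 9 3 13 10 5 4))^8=(13)(3 11 12 6 7)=((1 10 5 9 8 13 2 4)(3 12 7 11 6))^8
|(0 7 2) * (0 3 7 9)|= |(0 9)(2 3 7)|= 6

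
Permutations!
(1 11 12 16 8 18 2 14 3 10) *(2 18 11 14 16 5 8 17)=[0, 14, 16, 10, 4, 8, 6, 7, 11, 9, 1, 12, 5, 13, 3, 15, 17, 2, 18]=(18)(1 14 3 10)(2 16 17)(5 8 11 12)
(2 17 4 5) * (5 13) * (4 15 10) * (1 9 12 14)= (1 9 12 14)(2 17 15 10 4 13 5)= [0, 9, 17, 3, 13, 2, 6, 7, 8, 12, 4, 11, 14, 5, 1, 10, 16, 15]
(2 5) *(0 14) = (0 14)(2 5) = [14, 1, 5, 3, 4, 2, 6, 7, 8, 9, 10, 11, 12, 13, 0]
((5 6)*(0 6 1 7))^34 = (0 7 1 5 6)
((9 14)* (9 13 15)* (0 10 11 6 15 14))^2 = ((0 10 11 6 15 9)(13 14))^2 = (0 11 15)(6 9 10)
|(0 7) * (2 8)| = 2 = |(0 7)(2 8)|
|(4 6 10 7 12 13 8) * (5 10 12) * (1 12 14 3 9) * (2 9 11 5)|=|(1 12 13 8 4 6 14 3 11 5 10 7 2 9)|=14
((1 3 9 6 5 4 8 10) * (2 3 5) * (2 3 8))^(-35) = (1 5 4 2 8 10)(3 9 6)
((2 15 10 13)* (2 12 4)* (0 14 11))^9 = (2 13)(4 10)(12 15)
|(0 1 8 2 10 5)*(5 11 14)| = 8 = |(0 1 8 2 10 11 14 5)|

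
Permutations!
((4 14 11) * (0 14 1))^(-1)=(0 1 4 11 14)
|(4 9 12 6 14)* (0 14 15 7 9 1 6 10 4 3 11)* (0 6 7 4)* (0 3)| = |(0 14)(1 7 9 12 10 3 11 6 15 4)| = 10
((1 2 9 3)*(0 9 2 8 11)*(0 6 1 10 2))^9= (0 2 10 3 9)(1 8 11 6)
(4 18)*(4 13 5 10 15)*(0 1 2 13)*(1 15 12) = (0 15 4 18)(1 2 13 5 10 12) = [15, 2, 13, 3, 18, 10, 6, 7, 8, 9, 12, 11, 1, 5, 14, 4, 16, 17, 0]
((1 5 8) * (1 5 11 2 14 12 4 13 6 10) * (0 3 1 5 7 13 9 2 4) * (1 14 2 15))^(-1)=(0 12 14 3)(1 15 9 4 11)(5 10 6 13 7 8)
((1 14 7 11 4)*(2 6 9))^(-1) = ((1 14 7 11 4)(2 6 9))^(-1) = (1 4 11 7 14)(2 9 6)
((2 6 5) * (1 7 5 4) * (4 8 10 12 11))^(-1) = ((1 7 5 2 6 8 10 12 11 4))^(-1) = (1 4 11 12 10 8 6 2 5 7)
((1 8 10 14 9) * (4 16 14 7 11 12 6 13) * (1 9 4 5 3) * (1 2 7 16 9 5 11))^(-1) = (1 7 2 3 5 9 4 14 16 10 8)(6 12 11 13)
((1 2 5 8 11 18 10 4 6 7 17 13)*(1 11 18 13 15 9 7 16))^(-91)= (1 16 6 4 10 18 8 5 2)(7 17 15 9)(11 13)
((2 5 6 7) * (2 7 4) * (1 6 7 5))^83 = ((1 6 4 2)(5 7))^83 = (1 2 4 6)(5 7)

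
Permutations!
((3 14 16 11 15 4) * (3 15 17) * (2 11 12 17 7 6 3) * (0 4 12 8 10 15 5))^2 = (0 5 4)(2 7 3 16 10 12)(6 14 8 15 17 11)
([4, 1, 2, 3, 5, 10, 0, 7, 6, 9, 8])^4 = (0 8 5)(4 6 10)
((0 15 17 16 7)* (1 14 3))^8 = (0 16 15 7 17)(1 3 14)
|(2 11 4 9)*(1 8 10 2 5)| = 8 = |(1 8 10 2 11 4 9 5)|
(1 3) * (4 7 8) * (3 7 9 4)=(1 7 8 3)(4 9)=[0, 7, 2, 1, 9, 5, 6, 8, 3, 4]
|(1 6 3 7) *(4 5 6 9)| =7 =|(1 9 4 5 6 3 7)|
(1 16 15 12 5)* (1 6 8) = (1 16 15 12 5 6 8) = [0, 16, 2, 3, 4, 6, 8, 7, 1, 9, 10, 11, 5, 13, 14, 12, 15]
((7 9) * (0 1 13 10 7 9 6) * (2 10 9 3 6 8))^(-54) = ((0 1 13 9 3 6)(2 10 7 8))^(-54) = (13)(2 7)(8 10)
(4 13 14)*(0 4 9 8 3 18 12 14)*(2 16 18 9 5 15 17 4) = (0 2 16 18 12 14 5 15 17 4 13)(3 9 8) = [2, 1, 16, 9, 13, 15, 6, 7, 3, 8, 10, 11, 14, 0, 5, 17, 18, 4, 12]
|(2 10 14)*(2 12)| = |(2 10 14 12)| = 4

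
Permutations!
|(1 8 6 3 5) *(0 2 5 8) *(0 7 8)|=|(0 2 5 1 7 8 6 3)|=8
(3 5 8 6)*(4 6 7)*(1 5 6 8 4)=(1 5 4 8 7)(3 6)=[0, 5, 2, 6, 8, 4, 3, 1, 7]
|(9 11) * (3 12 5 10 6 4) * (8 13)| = 6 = |(3 12 5 10 6 4)(8 13)(9 11)|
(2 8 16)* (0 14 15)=(0 14 15)(2 8 16)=[14, 1, 8, 3, 4, 5, 6, 7, 16, 9, 10, 11, 12, 13, 15, 0, 2]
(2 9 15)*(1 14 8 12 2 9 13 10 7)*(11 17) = (1 14 8 12 2 13 10 7)(9 15)(11 17) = [0, 14, 13, 3, 4, 5, 6, 1, 12, 15, 7, 17, 2, 10, 8, 9, 16, 11]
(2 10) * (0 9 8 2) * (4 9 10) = (0 10)(2 4 9 8) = [10, 1, 4, 3, 9, 5, 6, 7, 2, 8, 0]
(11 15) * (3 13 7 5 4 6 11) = (3 13 7 5 4 6 11 15) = [0, 1, 2, 13, 6, 4, 11, 5, 8, 9, 10, 15, 12, 7, 14, 3]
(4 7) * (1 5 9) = (1 5 9)(4 7) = [0, 5, 2, 3, 7, 9, 6, 4, 8, 1]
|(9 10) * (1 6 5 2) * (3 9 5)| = 7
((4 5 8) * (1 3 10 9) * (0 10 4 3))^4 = (10)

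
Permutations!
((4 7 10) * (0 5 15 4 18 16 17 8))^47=((0 5 15 4 7 10 18 16 17 8))^47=(0 16 7 5 17 10 15 8 18 4)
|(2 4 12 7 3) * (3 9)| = 6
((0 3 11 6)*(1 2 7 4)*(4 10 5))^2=((0 3 11 6)(1 2 7 10 5 4))^2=(0 11)(1 7 5)(2 10 4)(3 6)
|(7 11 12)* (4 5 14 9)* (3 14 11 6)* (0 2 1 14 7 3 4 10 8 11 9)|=20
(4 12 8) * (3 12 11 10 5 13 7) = (3 12 8 4 11 10 5 13 7) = [0, 1, 2, 12, 11, 13, 6, 3, 4, 9, 5, 10, 8, 7]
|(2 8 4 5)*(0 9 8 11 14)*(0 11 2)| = |(0 9 8 4 5)(11 14)| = 10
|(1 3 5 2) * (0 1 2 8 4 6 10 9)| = |(0 1 3 5 8 4 6 10 9)| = 9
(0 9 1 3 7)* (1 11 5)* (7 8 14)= (0 9 11 5 1 3 8 14 7)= [9, 3, 2, 8, 4, 1, 6, 0, 14, 11, 10, 5, 12, 13, 7]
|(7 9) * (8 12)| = 2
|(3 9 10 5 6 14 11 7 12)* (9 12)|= |(3 12)(5 6 14 11 7 9 10)|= 14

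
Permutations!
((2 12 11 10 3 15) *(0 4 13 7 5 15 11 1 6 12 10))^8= (0 3 2 5 13)(1 12 6)(4 11 10 15 7)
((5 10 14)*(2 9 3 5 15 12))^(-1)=((2 9 3 5 10 14 15 12))^(-1)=(2 12 15 14 10 5 3 9)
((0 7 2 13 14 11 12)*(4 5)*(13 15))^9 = (0 7 2 15 13 14 11 12)(4 5)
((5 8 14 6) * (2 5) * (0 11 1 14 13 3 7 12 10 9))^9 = ((0 11 1 14 6 2 5 8 13 3 7 12 10 9))^9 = (0 3 6 9 13 14 10 8 1 12 5 11 7 2)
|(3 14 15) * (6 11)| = |(3 14 15)(6 11)| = 6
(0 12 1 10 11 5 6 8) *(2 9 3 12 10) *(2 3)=(0 10 11 5 6 8)(1 3 12)(2 9)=[10, 3, 9, 12, 4, 6, 8, 7, 0, 2, 11, 5, 1]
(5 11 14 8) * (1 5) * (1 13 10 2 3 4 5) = [0, 1, 3, 4, 5, 11, 6, 7, 13, 9, 2, 14, 12, 10, 8] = (2 3 4 5 11 14 8 13 10)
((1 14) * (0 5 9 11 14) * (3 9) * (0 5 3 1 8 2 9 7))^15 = (14)(1 5)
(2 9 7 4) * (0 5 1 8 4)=[5, 8, 9, 3, 2, 1, 6, 0, 4, 7]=(0 5 1 8 4 2 9 7)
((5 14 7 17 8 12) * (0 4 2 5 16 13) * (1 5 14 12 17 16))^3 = (0 14 13 2 16 4 7)(8 17)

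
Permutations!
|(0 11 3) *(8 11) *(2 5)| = |(0 8 11 3)(2 5)| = 4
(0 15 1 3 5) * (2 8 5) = (0 15 1 3 2 8 5) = [15, 3, 8, 2, 4, 0, 6, 7, 5, 9, 10, 11, 12, 13, 14, 1]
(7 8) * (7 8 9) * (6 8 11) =(6 8 11)(7 9) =[0, 1, 2, 3, 4, 5, 8, 9, 11, 7, 10, 6]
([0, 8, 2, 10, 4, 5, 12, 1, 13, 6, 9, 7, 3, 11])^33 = [0, 11, 2, 6, 4, 5, 10, 13, 7, 3, 12, 8, 9, 1]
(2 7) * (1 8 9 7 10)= (1 8 9 7 2 10)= [0, 8, 10, 3, 4, 5, 6, 2, 9, 7, 1]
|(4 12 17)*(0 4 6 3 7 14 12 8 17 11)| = 10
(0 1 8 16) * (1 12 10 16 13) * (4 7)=(0 12 10 16)(1 8 13)(4 7)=[12, 8, 2, 3, 7, 5, 6, 4, 13, 9, 16, 11, 10, 1, 14, 15, 0]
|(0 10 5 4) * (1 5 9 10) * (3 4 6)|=|(0 1 5 6 3 4)(9 10)|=6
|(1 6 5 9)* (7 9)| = |(1 6 5 7 9)| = 5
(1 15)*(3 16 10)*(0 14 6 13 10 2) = (0 14 6 13 10 3 16 2)(1 15) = [14, 15, 0, 16, 4, 5, 13, 7, 8, 9, 3, 11, 12, 10, 6, 1, 2]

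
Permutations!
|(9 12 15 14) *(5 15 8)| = 6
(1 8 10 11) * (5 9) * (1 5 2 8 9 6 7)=(1 9 2 8 10 11 5 6 7)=[0, 9, 8, 3, 4, 6, 7, 1, 10, 2, 11, 5]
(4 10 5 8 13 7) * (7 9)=(4 10 5 8 13 9 7)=[0, 1, 2, 3, 10, 8, 6, 4, 13, 7, 5, 11, 12, 9]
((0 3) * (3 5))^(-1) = ((0 5 3))^(-1) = (0 3 5)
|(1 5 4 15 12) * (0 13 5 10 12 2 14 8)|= 24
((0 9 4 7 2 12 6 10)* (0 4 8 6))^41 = (0 4 9 7 8 2 6 12 10)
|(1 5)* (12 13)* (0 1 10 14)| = 10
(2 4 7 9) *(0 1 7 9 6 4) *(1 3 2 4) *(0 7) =(0 3 2 7 6 1)(4 9) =[3, 0, 7, 2, 9, 5, 1, 6, 8, 4]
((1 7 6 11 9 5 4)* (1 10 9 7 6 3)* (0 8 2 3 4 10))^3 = ((0 8 2 3 1 6 11 7 4)(5 10 9))^3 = (0 3 11)(1 7 8)(2 6 4)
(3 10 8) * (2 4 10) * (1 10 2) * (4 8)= (1 10 4 2 8 3)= [0, 10, 8, 1, 2, 5, 6, 7, 3, 9, 4]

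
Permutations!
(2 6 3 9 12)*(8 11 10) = (2 6 3 9 12)(8 11 10) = [0, 1, 6, 9, 4, 5, 3, 7, 11, 12, 8, 10, 2]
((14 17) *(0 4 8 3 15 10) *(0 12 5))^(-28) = ((0 4 8 3 15 10 12 5)(14 17))^(-28) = (17)(0 15)(3 5)(4 10)(8 12)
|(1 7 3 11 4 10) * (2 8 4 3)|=6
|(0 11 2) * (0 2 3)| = |(0 11 3)| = 3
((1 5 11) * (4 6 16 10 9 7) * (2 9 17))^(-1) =(1 11 5)(2 17 10 16 6 4 7 9)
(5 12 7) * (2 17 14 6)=(2 17 14 6)(5 12 7)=[0, 1, 17, 3, 4, 12, 2, 5, 8, 9, 10, 11, 7, 13, 6, 15, 16, 14]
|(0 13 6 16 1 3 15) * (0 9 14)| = |(0 13 6 16 1 3 15 9 14)| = 9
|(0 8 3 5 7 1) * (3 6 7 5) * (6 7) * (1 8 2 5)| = |(0 2 5 1)(7 8)| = 4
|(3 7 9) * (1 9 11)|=5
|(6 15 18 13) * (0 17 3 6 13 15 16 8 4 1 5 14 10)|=22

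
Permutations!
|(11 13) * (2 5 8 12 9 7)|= 6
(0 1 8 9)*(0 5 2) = (0 1 8 9 5 2) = [1, 8, 0, 3, 4, 2, 6, 7, 9, 5]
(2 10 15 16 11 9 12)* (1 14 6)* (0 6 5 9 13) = (0 6 1 14 5 9 12 2 10 15 16 11 13) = [6, 14, 10, 3, 4, 9, 1, 7, 8, 12, 15, 13, 2, 0, 5, 16, 11]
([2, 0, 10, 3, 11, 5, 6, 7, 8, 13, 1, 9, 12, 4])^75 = (0 1 10 2)(4 13 9 11)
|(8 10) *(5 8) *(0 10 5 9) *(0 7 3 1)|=|(0 10 9 7 3 1)(5 8)|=6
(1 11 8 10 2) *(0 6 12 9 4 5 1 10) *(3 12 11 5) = [6, 5, 10, 12, 3, 1, 11, 7, 0, 4, 2, 8, 9] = (0 6 11 8)(1 5)(2 10)(3 12 9 4)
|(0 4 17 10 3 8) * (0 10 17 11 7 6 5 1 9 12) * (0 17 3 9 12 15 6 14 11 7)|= 10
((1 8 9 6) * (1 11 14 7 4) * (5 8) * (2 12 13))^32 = (1 11 5 14 8 7 9 4 6)(2 13 12)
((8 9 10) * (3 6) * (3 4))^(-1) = (3 4 6)(8 10 9)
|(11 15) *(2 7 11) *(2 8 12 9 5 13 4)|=|(2 7 11 15 8 12 9 5 13 4)|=10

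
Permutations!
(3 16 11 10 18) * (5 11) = (3 16 5 11 10 18) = [0, 1, 2, 16, 4, 11, 6, 7, 8, 9, 18, 10, 12, 13, 14, 15, 5, 17, 3]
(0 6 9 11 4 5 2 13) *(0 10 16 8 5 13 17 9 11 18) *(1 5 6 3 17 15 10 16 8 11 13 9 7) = (0 3 17 7 1 5 2 15 10 8 6 13 16 11 4 9 18) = [3, 5, 15, 17, 9, 2, 13, 1, 6, 18, 8, 4, 12, 16, 14, 10, 11, 7, 0]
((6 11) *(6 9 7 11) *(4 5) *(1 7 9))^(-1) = ((1 7 11)(4 5))^(-1) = (1 11 7)(4 5)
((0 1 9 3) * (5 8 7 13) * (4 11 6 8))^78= (0 9)(1 3)(4 11 6 8 7 13 5)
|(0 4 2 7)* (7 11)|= 5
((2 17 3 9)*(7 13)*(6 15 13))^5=(2 17 3 9)(6 15 13 7)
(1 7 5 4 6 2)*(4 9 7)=(1 4 6 2)(5 9 7)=[0, 4, 1, 3, 6, 9, 2, 5, 8, 7]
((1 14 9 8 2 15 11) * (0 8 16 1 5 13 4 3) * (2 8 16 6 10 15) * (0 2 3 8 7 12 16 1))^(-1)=((0 1 14 9 6 10 15 11 5 13 4 8 7 12 16)(2 3))^(-1)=(0 16 12 7 8 4 13 5 11 15 10 6 9 14 1)(2 3)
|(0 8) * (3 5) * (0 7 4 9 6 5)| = |(0 8 7 4 9 6 5 3)| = 8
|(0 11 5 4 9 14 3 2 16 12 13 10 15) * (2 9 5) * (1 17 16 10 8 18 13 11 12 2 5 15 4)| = 33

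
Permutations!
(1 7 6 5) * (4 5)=(1 7 6 4 5)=[0, 7, 2, 3, 5, 1, 4, 6]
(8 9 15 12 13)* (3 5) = [0, 1, 2, 5, 4, 3, 6, 7, 9, 15, 10, 11, 13, 8, 14, 12] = (3 5)(8 9 15 12 13)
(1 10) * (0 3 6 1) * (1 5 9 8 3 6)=(0 6 5 9 8 3 1 10)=[6, 10, 2, 1, 4, 9, 5, 7, 3, 8, 0]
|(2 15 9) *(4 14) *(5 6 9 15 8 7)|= |(15)(2 8 7 5 6 9)(4 14)|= 6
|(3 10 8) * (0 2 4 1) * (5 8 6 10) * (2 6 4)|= |(0 6 10 4 1)(3 5 8)|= 15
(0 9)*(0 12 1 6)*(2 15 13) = (0 9 12 1 6)(2 15 13) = [9, 6, 15, 3, 4, 5, 0, 7, 8, 12, 10, 11, 1, 2, 14, 13]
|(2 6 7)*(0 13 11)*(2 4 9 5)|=6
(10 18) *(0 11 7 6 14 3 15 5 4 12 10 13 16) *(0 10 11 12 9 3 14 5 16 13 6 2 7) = (0 12 11)(2 7)(3 15 16 10 18 6 5 4 9) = [12, 1, 7, 15, 9, 4, 5, 2, 8, 3, 18, 0, 11, 13, 14, 16, 10, 17, 6]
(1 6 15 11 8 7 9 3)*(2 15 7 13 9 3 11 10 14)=[0, 6, 15, 1, 4, 5, 7, 3, 13, 11, 14, 8, 12, 9, 2, 10]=(1 6 7 3)(2 15 10 14)(8 13 9 11)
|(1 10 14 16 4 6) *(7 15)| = |(1 10 14 16 4 6)(7 15)| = 6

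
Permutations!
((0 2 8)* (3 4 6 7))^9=((0 2 8)(3 4 6 7))^9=(8)(3 4 6 7)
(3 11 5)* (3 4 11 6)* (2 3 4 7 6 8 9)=(2 3 8 9)(4 11 5 7 6)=[0, 1, 3, 8, 11, 7, 4, 6, 9, 2, 10, 5]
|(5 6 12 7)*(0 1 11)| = 12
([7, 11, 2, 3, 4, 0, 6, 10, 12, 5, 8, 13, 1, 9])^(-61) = [5, 12, 2, 3, 4, 9, 6, 0, 10, 13, 7, 1, 8, 11]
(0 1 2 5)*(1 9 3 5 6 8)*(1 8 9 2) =(0 2 6 9 3 5) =[2, 1, 6, 5, 4, 0, 9, 7, 8, 3]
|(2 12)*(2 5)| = |(2 12 5)| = 3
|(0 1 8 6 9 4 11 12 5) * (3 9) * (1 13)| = 11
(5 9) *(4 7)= (4 7)(5 9)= [0, 1, 2, 3, 7, 9, 6, 4, 8, 5]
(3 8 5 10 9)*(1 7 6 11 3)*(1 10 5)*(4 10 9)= [0, 7, 2, 8, 10, 5, 11, 6, 1, 9, 4, 3]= (1 7 6 11 3 8)(4 10)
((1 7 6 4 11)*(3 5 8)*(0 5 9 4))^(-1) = (0 6 7 1 11 4 9 3 8 5)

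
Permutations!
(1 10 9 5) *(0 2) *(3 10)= (0 2)(1 3 10 9 5)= [2, 3, 0, 10, 4, 1, 6, 7, 8, 5, 9]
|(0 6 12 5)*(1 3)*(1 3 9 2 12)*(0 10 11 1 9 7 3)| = |(0 6 9 2 12 5 10 11 1 7 3)| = 11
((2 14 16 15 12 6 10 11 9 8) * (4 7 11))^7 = ((2 14 16 15 12 6 10 4 7 11 9 8))^7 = (2 4 16 11 12 8 10 14 7 15 9 6)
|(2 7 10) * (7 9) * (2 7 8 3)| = |(2 9 8 3)(7 10)| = 4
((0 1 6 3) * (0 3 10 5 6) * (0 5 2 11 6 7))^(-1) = ((0 1 5 7)(2 11 6 10))^(-1) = (0 7 5 1)(2 10 6 11)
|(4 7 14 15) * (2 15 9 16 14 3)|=|(2 15 4 7 3)(9 16 14)|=15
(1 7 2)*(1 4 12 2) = (1 7)(2 4 12) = [0, 7, 4, 3, 12, 5, 6, 1, 8, 9, 10, 11, 2]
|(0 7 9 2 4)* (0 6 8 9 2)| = |(0 7 2 4 6 8 9)| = 7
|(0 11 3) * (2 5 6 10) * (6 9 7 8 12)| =|(0 11 3)(2 5 9 7 8 12 6 10)| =24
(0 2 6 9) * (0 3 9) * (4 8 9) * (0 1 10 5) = [2, 10, 6, 4, 8, 0, 1, 7, 9, 3, 5] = (0 2 6 1 10 5)(3 4 8 9)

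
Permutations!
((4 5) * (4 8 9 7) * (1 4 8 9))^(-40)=((1 4 5 9 7 8))^(-40)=(1 5 7)(4 9 8)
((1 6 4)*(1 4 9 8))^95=((1 6 9 8))^95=(1 8 9 6)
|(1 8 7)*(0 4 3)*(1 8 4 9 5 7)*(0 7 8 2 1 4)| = 9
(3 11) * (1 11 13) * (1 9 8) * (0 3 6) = [3, 11, 2, 13, 4, 5, 0, 7, 1, 8, 10, 6, 12, 9] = (0 3 13 9 8 1 11 6)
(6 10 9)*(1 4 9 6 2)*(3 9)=[0, 4, 1, 9, 3, 5, 10, 7, 8, 2, 6]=(1 4 3 9 2)(6 10)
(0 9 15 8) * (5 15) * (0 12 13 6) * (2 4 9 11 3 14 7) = (0 11 3 14 7 2 4 9 5 15 8 12 13 6) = [11, 1, 4, 14, 9, 15, 0, 2, 12, 5, 10, 3, 13, 6, 7, 8]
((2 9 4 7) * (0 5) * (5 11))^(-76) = ((0 11 5)(2 9 4 7))^(-76) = (0 5 11)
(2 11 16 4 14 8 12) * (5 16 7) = (2 11 7 5 16 4 14 8 12) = [0, 1, 11, 3, 14, 16, 6, 5, 12, 9, 10, 7, 2, 13, 8, 15, 4]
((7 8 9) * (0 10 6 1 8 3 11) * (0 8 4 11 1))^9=((0 10 6)(1 4 11 8 9 7 3))^9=(1 11 9 3 4 8 7)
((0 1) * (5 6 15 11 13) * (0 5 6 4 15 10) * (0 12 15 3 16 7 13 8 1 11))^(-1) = ((0 11 8 1 5 4 3 16 7 13 6 10 12 15))^(-1) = (0 15 12 10 6 13 7 16 3 4 5 1 8 11)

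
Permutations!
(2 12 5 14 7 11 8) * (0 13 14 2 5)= (0 13 14 7 11 8 5 2 12)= [13, 1, 12, 3, 4, 2, 6, 11, 5, 9, 10, 8, 0, 14, 7]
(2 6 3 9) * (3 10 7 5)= (2 6 10 7 5 3 9)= [0, 1, 6, 9, 4, 3, 10, 5, 8, 2, 7]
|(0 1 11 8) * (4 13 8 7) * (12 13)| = |(0 1 11 7 4 12 13 8)| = 8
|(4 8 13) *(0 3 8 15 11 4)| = |(0 3 8 13)(4 15 11)| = 12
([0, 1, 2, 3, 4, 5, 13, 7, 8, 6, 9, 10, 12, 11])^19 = (6 9 10 11 13)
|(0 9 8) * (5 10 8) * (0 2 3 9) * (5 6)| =7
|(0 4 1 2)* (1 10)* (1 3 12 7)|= 8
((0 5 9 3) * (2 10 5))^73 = ((0 2 10 5 9 3))^73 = (0 2 10 5 9 3)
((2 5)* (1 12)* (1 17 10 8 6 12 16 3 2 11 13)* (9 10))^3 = ((1 16 3 2 5 11 13)(6 12 17 9 10 8))^3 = (1 2 13 3 11 16 5)(6 9)(8 17)(10 12)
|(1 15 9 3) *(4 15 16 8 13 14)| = 9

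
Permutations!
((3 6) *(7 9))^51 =(3 6)(7 9)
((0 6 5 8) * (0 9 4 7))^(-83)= ((0 6 5 8 9 4 7))^(-83)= (0 6 5 8 9 4 7)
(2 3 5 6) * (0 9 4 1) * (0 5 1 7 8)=[9, 5, 3, 1, 7, 6, 2, 8, 0, 4]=(0 9 4 7 8)(1 5 6 2 3)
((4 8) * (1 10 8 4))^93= (10)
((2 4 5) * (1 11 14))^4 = (1 11 14)(2 4 5)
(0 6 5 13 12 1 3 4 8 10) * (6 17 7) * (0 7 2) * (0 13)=(0 17 2 13 12 1 3 4 8 10 7 6 5)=[17, 3, 13, 4, 8, 0, 5, 6, 10, 9, 7, 11, 1, 12, 14, 15, 16, 2]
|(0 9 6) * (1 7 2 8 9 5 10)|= 9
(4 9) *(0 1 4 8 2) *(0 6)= (0 1 4 9 8 2 6)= [1, 4, 6, 3, 9, 5, 0, 7, 2, 8]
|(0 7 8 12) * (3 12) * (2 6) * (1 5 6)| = 20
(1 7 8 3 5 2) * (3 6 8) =(1 7 3 5 2)(6 8) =[0, 7, 1, 5, 4, 2, 8, 3, 6]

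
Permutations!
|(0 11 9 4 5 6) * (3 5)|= 7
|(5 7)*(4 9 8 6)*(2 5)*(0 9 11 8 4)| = 6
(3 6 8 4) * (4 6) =(3 4)(6 8) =[0, 1, 2, 4, 3, 5, 8, 7, 6]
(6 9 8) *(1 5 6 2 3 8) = (1 5 6 9)(2 3 8) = [0, 5, 3, 8, 4, 6, 9, 7, 2, 1]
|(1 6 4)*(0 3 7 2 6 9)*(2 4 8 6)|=6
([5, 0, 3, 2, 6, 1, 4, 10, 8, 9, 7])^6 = [0, 1, 2, 3, 4, 5, 6, 7, 8, 9, 10]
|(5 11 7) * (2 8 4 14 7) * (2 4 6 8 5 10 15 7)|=30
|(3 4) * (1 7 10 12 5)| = 10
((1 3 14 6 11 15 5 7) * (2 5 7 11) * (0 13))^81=((0 13)(1 3 14 6 2 5 11 15 7))^81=(15)(0 13)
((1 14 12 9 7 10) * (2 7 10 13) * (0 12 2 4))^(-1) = ((0 12 9 10 1 14 2 7 13 4))^(-1) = (0 4 13 7 2 14 1 10 9 12)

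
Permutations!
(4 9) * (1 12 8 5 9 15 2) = (1 12 8 5 9 4 15 2) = [0, 12, 1, 3, 15, 9, 6, 7, 5, 4, 10, 11, 8, 13, 14, 2]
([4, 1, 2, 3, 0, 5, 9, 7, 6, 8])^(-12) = (9)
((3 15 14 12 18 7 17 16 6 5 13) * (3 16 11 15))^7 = ((5 13 16 6)(7 17 11 15 14 12 18))^7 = (18)(5 6 16 13)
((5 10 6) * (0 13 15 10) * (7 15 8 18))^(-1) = ((0 13 8 18 7 15 10 6 5))^(-1) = (0 5 6 10 15 7 18 8 13)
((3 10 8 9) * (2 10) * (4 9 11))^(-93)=(2 9 11 10 3 4 8)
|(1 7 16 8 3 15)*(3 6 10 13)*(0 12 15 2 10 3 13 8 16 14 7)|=|(16)(0 12 15 1)(2 10 8 6 3)(7 14)|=20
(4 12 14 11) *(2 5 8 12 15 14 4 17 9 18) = (2 5 8 12 4 15 14 11 17 9 18) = [0, 1, 5, 3, 15, 8, 6, 7, 12, 18, 10, 17, 4, 13, 11, 14, 16, 9, 2]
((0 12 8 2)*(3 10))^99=(0 2 8 12)(3 10)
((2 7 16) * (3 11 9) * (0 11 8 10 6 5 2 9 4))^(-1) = (0 4 11)(2 5 6 10 8 3 9 16 7)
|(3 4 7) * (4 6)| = |(3 6 4 7)| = 4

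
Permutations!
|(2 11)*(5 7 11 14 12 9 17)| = 8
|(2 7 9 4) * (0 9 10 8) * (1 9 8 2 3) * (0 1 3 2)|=8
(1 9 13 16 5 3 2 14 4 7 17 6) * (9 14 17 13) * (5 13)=(1 14 4 7 5 3 2 17 6)(13 16)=[0, 14, 17, 2, 7, 3, 1, 5, 8, 9, 10, 11, 12, 16, 4, 15, 13, 6]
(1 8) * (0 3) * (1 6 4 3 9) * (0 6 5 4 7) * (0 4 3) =(0 9 1 8 5 3 6 7 4) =[9, 8, 2, 6, 0, 3, 7, 4, 5, 1]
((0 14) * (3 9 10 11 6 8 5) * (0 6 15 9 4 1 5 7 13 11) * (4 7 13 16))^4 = ((0 14 6 8 13 11 15 9 10)(1 5 3 7 16 4))^4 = (0 13 10 8 9 6 15 14 11)(1 16 3)(4 7 5)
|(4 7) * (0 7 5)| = |(0 7 4 5)| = 4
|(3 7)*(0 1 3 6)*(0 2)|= 6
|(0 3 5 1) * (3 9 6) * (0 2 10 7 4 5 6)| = |(0 9)(1 2 10 7 4 5)(3 6)| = 6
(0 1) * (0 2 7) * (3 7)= (0 1 2 3 7)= [1, 2, 3, 7, 4, 5, 6, 0]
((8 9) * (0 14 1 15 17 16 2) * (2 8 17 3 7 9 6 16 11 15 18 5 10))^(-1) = ((0 14 1 18 5 10 2)(3 7 9 17 11 15)(6 16 8))^(-1) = (0 2 10 5 18 1 14)(3 15 11 17 9 7)(6 8 16)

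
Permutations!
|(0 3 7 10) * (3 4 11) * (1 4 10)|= 10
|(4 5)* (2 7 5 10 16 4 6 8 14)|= |(2 7 5 6 8 14)(4 10 16)|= 6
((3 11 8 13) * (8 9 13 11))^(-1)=((3 8 11 9 13))^(-1)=(3 13 9 11 8)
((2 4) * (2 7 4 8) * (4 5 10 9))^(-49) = (2 8)(4 7 5 10 9)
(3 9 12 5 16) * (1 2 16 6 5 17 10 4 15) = [0, 2, 16, 9, 15, 6, 5, 7, 8, 12, 4, 11, 17, 13, 14, 1, 3, 10] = (1 2 16 3 9 12 17 10 4 15)(5 6)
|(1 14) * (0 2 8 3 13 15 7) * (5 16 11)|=|(0 2 8 3 13 15 7)(1 14)(5 16 11)|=42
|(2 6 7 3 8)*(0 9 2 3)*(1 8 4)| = |(0 9 2 6 7)(1 8 3 4)| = 20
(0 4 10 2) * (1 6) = (0 4 10 2)(1 6) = [4, 6, 0, 3, 10, 5, 1, 7, 8, 9, 2]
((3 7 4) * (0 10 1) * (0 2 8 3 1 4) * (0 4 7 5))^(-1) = ((0 10 7 4 1 2 8 3 5))^(-1) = (0 5 3 8 2 1 4 7 10)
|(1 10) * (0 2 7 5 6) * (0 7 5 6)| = 6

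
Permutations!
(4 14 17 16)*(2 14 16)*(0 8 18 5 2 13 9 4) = (0 8 18 5 2 14 17 13 9 4 16) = [8, 1, 14, 3, 16, 2, 6, 7, 18, 4, 10, 11, 12, 9, 17, 15, 0, 13, 5]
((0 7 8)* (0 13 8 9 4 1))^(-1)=((0 7 9 4 1)(8 13))^(-1)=(0 1 4 9 7)(8 13)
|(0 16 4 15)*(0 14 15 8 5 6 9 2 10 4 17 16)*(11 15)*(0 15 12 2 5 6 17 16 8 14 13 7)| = |(0 15 13 7)(2 10 4 14 11 12)(5 17 8 6 9)| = 60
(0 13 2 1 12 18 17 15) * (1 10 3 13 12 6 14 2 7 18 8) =(0 12 8 1 6 14 2 10 3 13 7 18 17 15) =[12, 6, 10, 13, 4, 5, 14, 18, 1, 9, 3, 11, 8, 7, 2, 0, 16, 15, 17]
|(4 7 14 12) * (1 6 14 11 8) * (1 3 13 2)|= 11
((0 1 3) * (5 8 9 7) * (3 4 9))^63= ((0 1 4 9 7 5 8 3))^63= (0 3 8 5 7 9 4 1)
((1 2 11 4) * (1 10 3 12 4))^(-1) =((1 2 11)(3 12 4 10))^(-1) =(1 11 2)(3 10 4 12)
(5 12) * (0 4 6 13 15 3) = (0 4 6 13 15 3)(5 12) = [4, 1, 2, 0, 6, 12, 13, 7, 8, 9, 10, 11, 5, 15, 14, 3]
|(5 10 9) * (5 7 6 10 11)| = 4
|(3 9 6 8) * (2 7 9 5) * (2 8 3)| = |(2 7 9 6 3 5 8)| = 7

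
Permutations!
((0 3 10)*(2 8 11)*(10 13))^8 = (13)(2 11 8)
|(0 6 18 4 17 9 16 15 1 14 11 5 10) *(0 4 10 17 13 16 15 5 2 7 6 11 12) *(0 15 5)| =60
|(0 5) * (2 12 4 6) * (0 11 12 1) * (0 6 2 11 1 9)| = 9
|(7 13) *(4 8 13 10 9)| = 6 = |(4 8 13 7 10 9)|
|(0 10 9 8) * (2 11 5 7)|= 4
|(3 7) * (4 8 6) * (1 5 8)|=10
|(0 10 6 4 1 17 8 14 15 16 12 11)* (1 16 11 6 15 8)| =4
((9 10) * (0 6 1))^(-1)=((0 6 1)(9 10))^(-1)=(0 1 6)(9 10)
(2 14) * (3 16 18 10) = [0, 1, 14, 16, 4, 5, 6, 7, 8, 9, 3, 11, 12, 13, 2, 15, 18, 17, 10] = (2 14)(3 16 18 10)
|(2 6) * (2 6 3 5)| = 3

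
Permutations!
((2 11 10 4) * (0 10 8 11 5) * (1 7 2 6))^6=(11)(0 2 1 4)(5 7 6 10)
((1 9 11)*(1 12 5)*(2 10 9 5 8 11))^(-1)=(1 5)(2 9 10)(8 12 11)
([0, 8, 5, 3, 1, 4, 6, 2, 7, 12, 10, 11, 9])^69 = (1 2)(4 7)(5 8)(9 12)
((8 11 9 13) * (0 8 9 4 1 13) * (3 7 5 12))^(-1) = ((0 8 11 4 1 13 9)(3 7 5 12))^(-1) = (0 9 13 1 4 11 8)(3 12 5 7)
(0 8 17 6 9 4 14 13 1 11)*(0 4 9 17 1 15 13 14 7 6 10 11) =(0 8 1)(4 7 6 17 10 11)(13 15) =[8, 0, 2, 3, 7, 5, 17, 6, 1, 9, 11, 4, 12, 15, 14, 13, 16, 10]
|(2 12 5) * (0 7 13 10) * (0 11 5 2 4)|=14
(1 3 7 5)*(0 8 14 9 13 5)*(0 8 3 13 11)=(0 3 7 8 14 9 11)(1 13 5)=[3, 13, 2, 7, 4, 1, 6, 8, 14, 11, 10, 0, 12, 5, 9]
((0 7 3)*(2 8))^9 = ((0 7 3)(2 8))^9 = (2 8)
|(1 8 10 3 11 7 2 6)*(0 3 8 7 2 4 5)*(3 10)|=|(0 10 8 3 11 2 6 1 7 4 5)|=11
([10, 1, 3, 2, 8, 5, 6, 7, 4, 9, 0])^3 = (0 10)(2 3)(4 8)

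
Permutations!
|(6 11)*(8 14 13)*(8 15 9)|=10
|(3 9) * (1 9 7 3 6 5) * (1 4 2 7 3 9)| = |(2 7 9 6 5 4)| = 6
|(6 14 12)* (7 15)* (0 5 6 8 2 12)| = 12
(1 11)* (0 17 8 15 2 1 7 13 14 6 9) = [17, 11, 1, 3, 4, 5, 9, 13, 15, 0, 10, 7, 12, 14, 6, 2, 16, 8] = (0 17 8 15 2 1 11 7 13 14 6 9)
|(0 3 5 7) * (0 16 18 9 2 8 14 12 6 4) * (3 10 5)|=13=|(0 10 5 7 16 18 9 2 8 14 12 6 4)|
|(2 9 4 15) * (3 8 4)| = 6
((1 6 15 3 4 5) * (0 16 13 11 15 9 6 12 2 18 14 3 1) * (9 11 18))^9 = (0 16 13 18 14 3 4 5)(1 2 6 15 12 9 11)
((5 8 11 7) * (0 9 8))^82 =(0 7 8)(5 11 9)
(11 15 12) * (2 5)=(2 5)(11 15 12)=[0, 1, 5, 3, 4, 2, 6, 7, 8, 9, 10, 15, 11, 13, 14, 12]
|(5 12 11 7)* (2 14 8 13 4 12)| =|(2 14 8 13 4 12 11 7 5)| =9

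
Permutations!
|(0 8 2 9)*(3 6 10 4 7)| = |(0 8 2 9)(3 6 10 4 7)| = 20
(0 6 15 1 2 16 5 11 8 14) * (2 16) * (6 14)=(0 14)(1 16 5 11 8 6 15)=[14, 16, 2, 3, 4, 11, 15, 7, 6, 9, 10, 8, 12, 13, 0, 1, 5]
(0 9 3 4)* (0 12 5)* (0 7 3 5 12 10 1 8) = (12)(0 9 5 7 3 4 10 1 8) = [9, 8, 2, 4, 10, 7, 6, 3, 0, 5, 1, 11, 12]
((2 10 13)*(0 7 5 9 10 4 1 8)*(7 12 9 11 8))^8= (0 7 13)(1 10 8)(2 12 5)(4 9 11)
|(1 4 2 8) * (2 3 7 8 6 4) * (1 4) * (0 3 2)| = |(0 3 7 8 4 2 6 1)| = 8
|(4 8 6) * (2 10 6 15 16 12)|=|(2 10 6 4 8 15 16 12)|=8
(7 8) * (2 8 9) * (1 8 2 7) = (1 8)(7 9) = [0, 8, 2, 3, 4, 5, 6, 9, 1, 7]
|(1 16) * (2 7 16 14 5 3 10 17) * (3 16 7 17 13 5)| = |(1 14 3 10 13 5 16)(2 17)| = 14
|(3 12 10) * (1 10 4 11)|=|(1 10 3 12 4 11)|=6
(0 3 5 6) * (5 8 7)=(0 3 8 7 5 6)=[3, 1, 2, 8, 4, 6, 0, 5, 7]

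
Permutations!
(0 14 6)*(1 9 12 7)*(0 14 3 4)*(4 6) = (0 3 6 14 4)(1 9 12 7) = [3, 9, 2, 6, 0, 5, 14, 1, 8, 12, 10, 11, 7, 13, 4]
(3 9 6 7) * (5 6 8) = (3 9 8 5 6 7) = [0, 1, 2, 9, 4, 6, 7, 3, 5, 8]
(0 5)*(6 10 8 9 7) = (0 5)(6 10 8 9 7) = [5, 1, 2, 3, 4, 0, 10, 6, 9, 7, 8]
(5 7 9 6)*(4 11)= (4 11)(5 7 9 6)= [0, 1, 2, 3, 11, 7, 5, 9, 8, 6, 10, 4]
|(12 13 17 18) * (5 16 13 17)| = |(5 16 13)(12 17 18)| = 3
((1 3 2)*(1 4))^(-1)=((1 3 2 4))^(-1)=(1 4 2 3)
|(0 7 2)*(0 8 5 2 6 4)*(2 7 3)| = 8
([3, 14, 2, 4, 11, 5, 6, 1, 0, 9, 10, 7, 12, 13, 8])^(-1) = [8, 7, 2, 0, 3, 5, 6, 11, 14, 9, 10, 4, 12, 13, 1]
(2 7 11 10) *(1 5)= (1 5)(2 7 11 10)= [0, 5, 7, 3, 4, 1, 6, 11, 8, 9, 2, 10]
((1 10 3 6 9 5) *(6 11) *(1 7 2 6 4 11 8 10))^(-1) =(2 7 5 9 6)(3 10 8)(4 11)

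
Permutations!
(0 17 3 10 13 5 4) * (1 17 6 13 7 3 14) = (0 6 13 5 4)(1 17 14)(3 10 7) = [6, 17, 2, 10, 0, 4, 13, 3, 8, 9, 7, 11, 12, 5, 1, 15, 16, 14]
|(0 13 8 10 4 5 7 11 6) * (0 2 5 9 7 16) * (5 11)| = |(0 13 8 10 4 9 7 5 16)(2 11 6)| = 9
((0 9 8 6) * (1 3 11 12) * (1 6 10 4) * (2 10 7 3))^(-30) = ((0 9 8 7 3 11 12 6)(1 2 10 4))^(-30) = (0 8 3 12)(1 10)(2 4)(6 9 7 11)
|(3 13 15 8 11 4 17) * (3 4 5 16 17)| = |(3 13 15 8 11 5 16 17 4)| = 9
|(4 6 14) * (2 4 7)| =|(2 4 6 14 7)| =5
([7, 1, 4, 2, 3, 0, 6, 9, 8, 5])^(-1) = (0 5 9 7)(2 3 4)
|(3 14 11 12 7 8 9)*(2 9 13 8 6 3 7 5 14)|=20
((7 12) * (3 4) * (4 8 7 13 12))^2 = (13)(3 7)(4 8)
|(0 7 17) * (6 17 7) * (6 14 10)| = |(0 14 10 6 17)| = 5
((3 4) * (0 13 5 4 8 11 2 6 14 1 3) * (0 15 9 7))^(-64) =((0 13 5 4 15 9 7)(1 3 8 11 2 6 14))^(-64) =(0 7 9 15 4 5 13)(1 14 6 2 11 8 3)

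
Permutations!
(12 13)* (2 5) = (2 5)(12 13) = [0, 1, 5, 3, 4, 2, 6, 7, 8, 9, 10, 11, 13, 12]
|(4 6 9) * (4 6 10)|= |(4 10)(6 9)|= 2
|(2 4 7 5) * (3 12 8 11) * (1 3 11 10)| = 20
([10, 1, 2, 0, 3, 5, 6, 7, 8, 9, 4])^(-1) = [3, 1, 2, 4, 10, 5, 6, 7, 8, 9, 0]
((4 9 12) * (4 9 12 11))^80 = ((4 12 9 11))^80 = (12)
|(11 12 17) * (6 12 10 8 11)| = 3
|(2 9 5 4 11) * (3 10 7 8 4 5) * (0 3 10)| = |(0 3)(2 9 10 7 8 4 11)| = 14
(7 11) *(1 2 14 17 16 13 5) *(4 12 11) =(1 2 14 17 16 13 5)(4 12 11 7) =[0, 2, 14, 3, 12, 1, 6, 4, 8, 9, 10, 7, 11, 5, 17, 15, 13, 16]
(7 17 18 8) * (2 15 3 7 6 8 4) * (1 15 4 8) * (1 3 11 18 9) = [0, 15, 4, 7, 2, 5, 3, 17, 6, 1, 10, 18, 12, 13, 14, 11, 16, 9, 8] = (1 15 11 18 8 6 3 7 17 9)(2 4)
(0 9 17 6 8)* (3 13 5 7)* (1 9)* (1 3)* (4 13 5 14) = (0 3 5 7 1 9 17 6 8)(4 13 14) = [3, 9, 2, 5, 13, 7, 8, 1, 0, 17, 10, 11, 12, 14, 4, 15, 16, 6]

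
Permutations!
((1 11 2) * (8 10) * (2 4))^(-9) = ((1 11 4 2)(8 10))^(-9) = (1 2 4 11)(8 10)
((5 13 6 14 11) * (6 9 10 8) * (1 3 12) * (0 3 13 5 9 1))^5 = (0 12 3)(1 13)(6 8 10 9 11 14)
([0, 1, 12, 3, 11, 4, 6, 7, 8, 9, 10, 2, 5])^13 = [0, 1, 4, 3, 12, 2, 6, 7, 8, 9, 10, 5, 11]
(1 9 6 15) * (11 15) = (1 9 6 11 15) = [0, 9, 2, 3, 4, 5, 11, 7, 8, 6, 10, 15, 12, 13, 14, 1]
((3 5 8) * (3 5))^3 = ((5 8))^3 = (5 8)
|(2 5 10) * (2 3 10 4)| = 6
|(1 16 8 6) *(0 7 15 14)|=4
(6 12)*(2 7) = (2 7)(6 12) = [0, 1, 7, 3, 4, 5, 12, 2, 8, 9, 10, 11, 6]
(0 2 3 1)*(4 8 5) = (0 2 3 1)(4 8 5) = [2, 0, 3, 1, 8, 4, 6, 7, 5]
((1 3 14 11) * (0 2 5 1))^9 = ((0 2 5 1 3 14 11))^9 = (0 5 3 11 2 1 14)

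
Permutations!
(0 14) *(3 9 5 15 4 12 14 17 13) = [17, 1, 2, 9, 12, 15, 6, 7, 8, 5, 10, 11, 14, 3, 0, 4, 16, 13] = (0 17 13 3 9 5 15 4 12 14)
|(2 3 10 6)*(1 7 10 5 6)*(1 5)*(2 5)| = 10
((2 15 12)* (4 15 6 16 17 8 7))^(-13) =(2 7 6 4 16 15 17 12 8)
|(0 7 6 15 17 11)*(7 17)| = |(0 17 11)(6 15 7)| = 3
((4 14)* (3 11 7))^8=(14)(3 7 11)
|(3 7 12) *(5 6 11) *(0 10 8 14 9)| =|(0 10 8 14 9)(3 7 12)(5 6 11)| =15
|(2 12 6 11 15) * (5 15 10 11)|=10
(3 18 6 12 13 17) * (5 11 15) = (3 18 6 12 13 17)(5 11 15) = [0, 1, 2, 18, 4, 11, 12, 7, 8, 9, 10, 15, 13, 17, 14, 5, 16, 3, 6]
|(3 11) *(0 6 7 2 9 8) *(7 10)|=|(0 6 10 7 2 9 8)(3 11)|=14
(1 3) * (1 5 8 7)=[0, 3, 2, 5, 4, 8, 6, 1, 7]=(1 3 5 8 7)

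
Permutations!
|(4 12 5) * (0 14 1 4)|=|(0 14 1 4 12 5)|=6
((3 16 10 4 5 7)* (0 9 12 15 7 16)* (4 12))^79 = (0 3 7 15 12 10 16 5 4 9)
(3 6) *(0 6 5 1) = (0 6 3 5 1) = [6, 0, 2, 5, 4, 1, 3]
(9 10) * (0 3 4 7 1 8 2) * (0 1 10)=(0 3 4 7 10 9)(1 8 2)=[3, 8, 1, 4, 7, 5, 6, 10, 2, 0, 9]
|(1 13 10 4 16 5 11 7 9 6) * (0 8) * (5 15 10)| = |(0 8)(1 13 5 11 7 9 6)(4 16 15 10)| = 28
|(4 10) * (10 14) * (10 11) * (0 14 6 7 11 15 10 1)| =9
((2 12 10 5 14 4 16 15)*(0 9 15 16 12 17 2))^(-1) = ((0 9 15)(2 17)(4 12 10 5 14))^(-1) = (0 15 9)(2 17)(4 14 5 10 12)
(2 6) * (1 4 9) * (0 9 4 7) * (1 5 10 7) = [9, 1, 6, 3, 4, 10, 2, 0, 8, 5, 7] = (0 9 5 10 7)(2 6)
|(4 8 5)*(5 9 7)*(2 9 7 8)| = 6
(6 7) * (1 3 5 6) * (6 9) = [0, 3, 2, 5, 4, 9, 7, 1, 8, 6] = (1 3 5 9 6 7)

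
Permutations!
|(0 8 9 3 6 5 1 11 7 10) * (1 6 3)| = |(0 8 9 1 11 7 10)(5 6)| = 14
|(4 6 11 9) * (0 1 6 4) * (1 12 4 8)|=8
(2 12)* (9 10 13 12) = (2 9 10 13 12) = [0, 1, 9, 3, 4, 5, 6, 7, 8, 10, 13, 11, 2, 12]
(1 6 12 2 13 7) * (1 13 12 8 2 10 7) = [0, 6, 12, 3, 4, 5, 8, 13, 2, 9, 7, 11, 10, 1] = (1 6 8 2 12 10 7 13)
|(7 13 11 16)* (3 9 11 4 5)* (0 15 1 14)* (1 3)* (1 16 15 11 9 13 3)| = 30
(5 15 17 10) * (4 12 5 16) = (4 12 5 15 17 10 16) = [0, 1, 2, 3, 12, 15, 6, 7, 8, 9, 16, 11, 5, 13, 14, 17, 4, 10]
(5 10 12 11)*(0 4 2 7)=(0 4 2 7)(5 10 12 11)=[4, 1, 7, 3, 2, 10, 6, 0, 8, 9, 12, 5, 11]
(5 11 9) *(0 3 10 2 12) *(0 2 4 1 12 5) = (0 3 10 4 1 12 2 5 11 9) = [3, 12, 5, 10, 1, 11, 6, 7, 8, 0, 4, 9, 2]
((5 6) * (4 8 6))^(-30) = (4 6)(5 8)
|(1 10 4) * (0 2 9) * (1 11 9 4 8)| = 15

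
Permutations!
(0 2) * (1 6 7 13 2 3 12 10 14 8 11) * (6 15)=(0 3 12 10 14 8 11 1 15 6 7 13 2)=[3, 15, 0, 12, 4, 5, 7, 13, 11, 9, 14, 1, 10, 2, 8, 6]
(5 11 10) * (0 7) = (0 7)(5 11 10) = [7, 1, 2, 3, 4, 11, 6, 0, 8, 9, 5, 10]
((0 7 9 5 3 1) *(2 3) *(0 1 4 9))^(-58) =((0 7)(2 3 4 9 5))^(-58) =(2 4 5 3 9)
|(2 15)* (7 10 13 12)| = |(2 15)(7 10 13 12)| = 4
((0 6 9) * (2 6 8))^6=(0 8 2 6 9)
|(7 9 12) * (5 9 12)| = 2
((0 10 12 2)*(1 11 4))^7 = (0 2 12 10)(1 11 4)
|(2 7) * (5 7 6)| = |(2 6 5 7)| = 4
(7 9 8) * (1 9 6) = (1 9 8 7 6) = [0, 9, 2, 3, 4, 5, 1, 6, 7, 8]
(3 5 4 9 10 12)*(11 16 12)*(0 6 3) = [6, 1, 2, 5, 9, 4, 3, 7, 8, 10, 11, 16, 0, 13, 14, 15, 12] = (0 6 3 5 4 9 10 11 16 12)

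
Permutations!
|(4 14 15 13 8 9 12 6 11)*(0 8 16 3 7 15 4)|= |(0 8 9 12 6 11)(3 7 15 13 16)(4 14)|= 30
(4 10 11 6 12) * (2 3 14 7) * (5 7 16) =(2 3 14 16 5 7)(4 10 11 6 12) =[0, 1, 3, 14, 10, 7, 12, 2, 8, 9, 11, 6, 4, 13, 16, 15, 5]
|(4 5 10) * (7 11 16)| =3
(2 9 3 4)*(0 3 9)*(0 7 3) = (9)(2 7 3 4) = [0, 1, 7, 4, 2, 5, 6, 3, 8, 9]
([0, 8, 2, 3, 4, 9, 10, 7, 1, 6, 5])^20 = (10)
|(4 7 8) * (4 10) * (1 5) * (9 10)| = 10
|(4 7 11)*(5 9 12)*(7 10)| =12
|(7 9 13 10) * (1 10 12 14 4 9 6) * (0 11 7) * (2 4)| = 6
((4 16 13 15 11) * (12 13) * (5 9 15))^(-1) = (4 11 15 9 5 13 12 16)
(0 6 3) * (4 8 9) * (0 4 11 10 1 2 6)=[0, 2, 6, 4, 8, 5, 3, 7, 9, 11, 1, 10]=(1 2 6 3 4 8 9 11 10)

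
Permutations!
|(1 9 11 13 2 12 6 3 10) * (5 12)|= 10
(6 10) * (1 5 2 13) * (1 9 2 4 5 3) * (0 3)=[3, 0, 13, 1, 5, 4, 10, 7, 8, 2, 6, 11, 12, 9]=(0 3 1)(2 13 9)(4 5)(6 10)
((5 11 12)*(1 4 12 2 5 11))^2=(1 12 2)(4 11 5)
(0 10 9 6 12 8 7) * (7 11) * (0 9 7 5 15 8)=(0 10 7 9 6 12)(5 15 8 11)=[10, 1, 2, 3, 4, 15, 12, 9, 11, 6, 7, 5, 0, 13, 14, 8]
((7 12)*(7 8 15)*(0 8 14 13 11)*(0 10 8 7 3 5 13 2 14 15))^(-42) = (0 10 13 3 12)(5 15 7 8 11)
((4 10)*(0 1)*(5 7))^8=(10)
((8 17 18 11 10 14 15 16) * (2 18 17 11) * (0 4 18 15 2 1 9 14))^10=(0 11 16 2 9 18)(1 4 10 8 15 14)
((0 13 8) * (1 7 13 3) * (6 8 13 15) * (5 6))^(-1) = (0 8 6 5 15 7 1 3)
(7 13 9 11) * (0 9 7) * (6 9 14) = (0 14 6 9 11)(7 13) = [14, 1, 2, 3, 4, 5, 9, 13, 8, 11, 10, 0, 12, 7, 6]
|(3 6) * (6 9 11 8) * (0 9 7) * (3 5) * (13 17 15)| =|(0 9 11 8 6 5 3 7)(13 17 15)| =24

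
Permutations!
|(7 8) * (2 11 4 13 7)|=6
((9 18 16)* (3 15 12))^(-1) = (3 12 15)(9 16 18)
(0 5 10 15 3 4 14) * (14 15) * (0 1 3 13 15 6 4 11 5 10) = (0 10 14 1 3 11 5)(4 6)(13 15) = [10, 3, 2, 11, 6, 0, 4, 7, 8, 9, 14, 5, 12, 15, 1, 13]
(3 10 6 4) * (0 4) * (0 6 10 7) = (10)(0 4 3 7) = [4, 1, 2, 7, 3, 5, 6, 0, 8, 9, 10]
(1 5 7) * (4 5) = (1 4 5 7) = [0, 4, 2, 3, 5, 7, 6, 1]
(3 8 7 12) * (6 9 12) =(3 8 7 6 9 12) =[0, 1, 2, 8, 4, 5, 9, 6, 7, 12, 10, 11, 3]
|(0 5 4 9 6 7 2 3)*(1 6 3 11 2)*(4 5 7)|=|(0 7 1 6 4 9 3)(2 11)|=14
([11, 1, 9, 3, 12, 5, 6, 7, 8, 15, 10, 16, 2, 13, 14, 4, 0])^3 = [0, 1, 4, 3, 9, 5, 6, 7, 8, 12, 10, 11, 15, 13, 14, 2, 16]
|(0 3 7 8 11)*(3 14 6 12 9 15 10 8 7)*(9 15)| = 8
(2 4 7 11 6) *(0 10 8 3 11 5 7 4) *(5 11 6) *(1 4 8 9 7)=[10, 4, 0, 6, 8, 1, 2, 11, 3, 7, 9, 5]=(0 10 9 7 11 5 1 4 8 3 6 2)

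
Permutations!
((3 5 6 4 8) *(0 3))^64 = (0 4 5)(3 8 6)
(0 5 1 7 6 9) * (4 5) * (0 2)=[4, 7, 0, 3, 5, 1, 9, 6, 8, 2]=(0 4 5 1 7 6 9 2)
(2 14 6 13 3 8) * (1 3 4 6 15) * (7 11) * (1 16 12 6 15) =(1 3 8 2 14)(4 15 16 12 6 13)(7 11) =[0, 3, 14, 8, 15, 5, 13, 11, 2, 9, 10, 7, 6, 4, 1, 16, 12]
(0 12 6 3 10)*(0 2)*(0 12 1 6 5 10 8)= (0 1 6 3 8)(2 12 5 10)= [1, 6, 12, 8, 4, 10, 3, 7, 0, 9, 2, 11, 5]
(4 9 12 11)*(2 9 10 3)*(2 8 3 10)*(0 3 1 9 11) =(0 3 8 1 9 12)(2 11 4) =[3, 9, 11, 8, 2, 5, 6, 7, 1, 12, 10, 4, 0]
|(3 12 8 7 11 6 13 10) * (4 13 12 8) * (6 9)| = 10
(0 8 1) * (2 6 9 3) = (0 8 1)(2 6 9 3) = [8, 0, 6, 2, 4, 5, 9, 7, 1, 3]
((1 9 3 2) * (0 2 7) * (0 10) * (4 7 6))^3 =(0 9 4)(1 6 10)(2 3 7)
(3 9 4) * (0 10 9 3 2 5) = (0 10 9 4 2 5) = [10, 1, 5, 3, 2, 0, 6, 7, 8, 4, 9]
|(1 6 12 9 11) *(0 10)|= |(0 10)(1 6 12 9 11)|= 10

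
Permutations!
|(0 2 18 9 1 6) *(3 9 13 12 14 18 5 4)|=|(0 2 5 4 3 9 1 6)(12 14 18 13)|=8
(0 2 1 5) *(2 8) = (0 8 2 1 5) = [8, 5, 1, 3, 4, 0, 6, 7, 2]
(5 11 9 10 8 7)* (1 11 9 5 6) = (1 11 5 9 10 8 7 6) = [0, 11, 2, 3, 4, 9, 1, 6, 7, 10, 8, 5]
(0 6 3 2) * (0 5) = (0 6 3 2 5) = [6, 1, 5, 2, 4, 0, 3]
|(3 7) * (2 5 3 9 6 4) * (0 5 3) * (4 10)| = |(0 5)(2 3 7 9 6 10 4)| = 14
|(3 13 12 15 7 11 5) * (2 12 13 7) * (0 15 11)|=8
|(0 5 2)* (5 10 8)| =5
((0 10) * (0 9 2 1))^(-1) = ((0 10 9 2 1))^(-1) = (0 1 2 9 10)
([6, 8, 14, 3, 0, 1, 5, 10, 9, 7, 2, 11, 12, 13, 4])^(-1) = [4, 5, 10, 3, 14, 6, 0, 9, 1, 8, 7, 11, 12, 13, 2]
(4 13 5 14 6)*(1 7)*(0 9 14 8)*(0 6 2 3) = (0 9 14 2 3)(1 7)(4 13 5 8 6) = [9, 7, 3, 0, 13, 8, 4, 1, 6, 14, 10, 11, 12, 5, 2]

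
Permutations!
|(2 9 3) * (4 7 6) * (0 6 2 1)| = 8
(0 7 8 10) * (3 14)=(0 7 8 10)(3 14)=[7, 1, 2, 14, 4, 5, 6, 8, 10, 9, 0, 11, 12, 13, 3]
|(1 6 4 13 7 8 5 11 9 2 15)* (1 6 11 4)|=30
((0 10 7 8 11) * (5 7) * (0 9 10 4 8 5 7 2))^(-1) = (0 2 5 7 10 9 11 8 4)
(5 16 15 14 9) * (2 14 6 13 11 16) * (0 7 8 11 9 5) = (0 7 8 11 16 15 6 13 9)(2 14 5) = [7, 1, 14, 3, 4, 2, 13, 8, 11, 0, 10, 16, 12, 9, 5, 6, 15]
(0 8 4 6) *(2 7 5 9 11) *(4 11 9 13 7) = (0 8 11 2 4 6)(5 13 7) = [8, 1, 4, 3, 6, 13, 0, 5, 11, 9, 10, 2, 12, 7]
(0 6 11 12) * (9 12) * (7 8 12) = (0 6 11 9 7 8 12) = [6, 1, 2, 3, 4, 5, 11, 8, 12, 7, 10, 9, 0]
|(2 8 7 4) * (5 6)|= 4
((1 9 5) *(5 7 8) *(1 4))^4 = ((1 9 7 8 5 4))^4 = (1 5 7)(4 8 9)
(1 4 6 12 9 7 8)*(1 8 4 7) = (1 7 4 6 12 9) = [0, 7, 2, 3, 6, 5, 12, 4, 8, 1, 10, 11, 9]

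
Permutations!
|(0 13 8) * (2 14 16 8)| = 6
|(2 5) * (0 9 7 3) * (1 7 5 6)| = 8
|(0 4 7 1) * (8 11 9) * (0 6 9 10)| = |(0 4 7 1 6 9 8 11 10)| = 9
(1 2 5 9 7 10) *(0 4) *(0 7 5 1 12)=(0 4 7 10 12)(1 2)(5 9)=[4, 2, 1, 3, 7, 9, 6, 10, 8, 5, 12, 11, 0]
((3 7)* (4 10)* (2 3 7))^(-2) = ((2 3)(4 10))^(-2) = (10)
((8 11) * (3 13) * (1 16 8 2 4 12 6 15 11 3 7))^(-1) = ((1 16 8 3 13 7)(2 4 12 6 15 11))^(-1) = (1 7 13 3 8 16)(2 11 15 6 12 4)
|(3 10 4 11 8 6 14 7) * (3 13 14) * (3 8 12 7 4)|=6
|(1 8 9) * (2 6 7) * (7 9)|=6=|(1 8 7 2 6 9)|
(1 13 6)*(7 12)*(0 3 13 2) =(0 3 13 6 1 2)(7 12) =[3, 2, 0, 13, 4, 5, 1, 12, 8, 9, 10, 11, 7, 6]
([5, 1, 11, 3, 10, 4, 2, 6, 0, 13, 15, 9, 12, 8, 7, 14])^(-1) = [8, 1, 6, 3, 5, 0, 7, 14, 13, 11, 4, 2, 12, 9, 15, 10]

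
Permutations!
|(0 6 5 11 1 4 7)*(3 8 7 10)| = |(0 6 5 11 1 4 10 3 8 7)| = 10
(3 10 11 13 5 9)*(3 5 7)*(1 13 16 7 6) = (1 13 6)(3 10 11 16 7)(5 9) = [0, 13, 2, 10, 4, 9, 1, 3, 8, 5, 11, 16, 12, 6, 14, 15, 7]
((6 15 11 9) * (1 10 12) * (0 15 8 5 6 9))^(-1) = ((0 15 11)(1 10 12)(5 6 8))^(-1) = (0 11 15)(1 12 10)(5 8 6)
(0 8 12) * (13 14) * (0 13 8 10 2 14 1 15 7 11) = (0 10 2 14 8 12 13 1 15 7 11) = [10, 15, 14, 3, 4, 5, 6, 11, 12, 9, 2, 0, 13, 1, 8, 7]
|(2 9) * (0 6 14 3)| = 4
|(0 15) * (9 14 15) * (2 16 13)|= 12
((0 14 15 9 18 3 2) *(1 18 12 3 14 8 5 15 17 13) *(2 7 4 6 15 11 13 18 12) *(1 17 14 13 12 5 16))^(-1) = ((0 8 16 1 5 11 12 3 7 4 6 15 9 2)(13 17 18))^(-1) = (0 2 9 15 6 4 7 3 12 11 5 1 16 8)(13 18 17)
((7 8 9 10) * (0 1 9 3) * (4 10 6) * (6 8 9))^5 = ((0 1 6 4 10 7 9 8 3))^5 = (0 7 1 9 6 8 4 3 10)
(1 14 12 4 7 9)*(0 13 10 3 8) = (0 13 10 3 8)(1 14 12 4 7 9) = [13, 14, 2, 8, 7, 5, 6, 9, 0, 1, 3, 11, 4, 10, 12]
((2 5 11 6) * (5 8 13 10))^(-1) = ((2 8 13 10 5 11 6))^(-1) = (2 6 11 5 10 13 8)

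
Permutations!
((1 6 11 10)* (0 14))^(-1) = ((0 14)(1 6 11 10))^(-1) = (0 14)(1 10 11 6)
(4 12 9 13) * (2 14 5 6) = (2 14 5 6)(4 12 9 13) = [0, 1, 14, 3, 12, 6, 2, 7, 8, 13, 10, 11, 9, 4, 5]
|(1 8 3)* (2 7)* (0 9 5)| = 6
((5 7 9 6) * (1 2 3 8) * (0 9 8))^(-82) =(0 3 2 1 8 7 5 6 9)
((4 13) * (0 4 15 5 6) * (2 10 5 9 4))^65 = ((0 2 10 5 6)(4 13 15 9))^65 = (4 13 15 9)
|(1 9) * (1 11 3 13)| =5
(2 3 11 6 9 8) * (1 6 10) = (1 6 9 8 2 3 11 10) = [0, 6, 3, 11, 4, 5, 9, 7, 2, 8, 1, 10]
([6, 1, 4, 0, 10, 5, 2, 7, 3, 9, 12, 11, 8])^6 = [8, 1, 0, 12, 6, 5, 3, 7, 10, 9, 2, 11, 4]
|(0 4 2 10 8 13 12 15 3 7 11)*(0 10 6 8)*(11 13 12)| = |(0 4 2 6 8 12 15 3 7 13 11 10)| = 12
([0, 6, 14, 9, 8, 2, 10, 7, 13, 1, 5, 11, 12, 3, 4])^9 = [0, 3, 10, 8, 2, 6, 9, 7, 14, 13, 1, 11, 12, 4, 5]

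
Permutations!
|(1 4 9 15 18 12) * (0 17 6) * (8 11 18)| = |(0 17 6)(1 4 9 15 8 11 18 12)| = 24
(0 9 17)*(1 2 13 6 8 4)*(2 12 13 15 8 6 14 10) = (0 9 17)(1 12 13 14 10 2 15 8 4) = [9, 12, 15, 3, 1, 5, 6, 7, 4, 17, 2, 11, 13, 14, 10, 8, 16, 0]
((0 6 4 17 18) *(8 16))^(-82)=(0 17 6 18 4)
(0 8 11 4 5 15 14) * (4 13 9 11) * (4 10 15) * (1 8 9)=[9, 8, 2, 3, 5, 4, 6, 7, 10, 11, 15, 13, 12, 1, 0, 14]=(0 9 11 13 1 8 10 15 14)(4 5)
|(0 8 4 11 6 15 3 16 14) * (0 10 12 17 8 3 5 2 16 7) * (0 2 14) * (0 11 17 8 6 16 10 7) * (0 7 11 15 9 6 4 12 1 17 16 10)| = 36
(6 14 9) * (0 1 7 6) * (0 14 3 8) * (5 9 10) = (0 1 7 6 3 8)(5 9 14 10) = [1, 7, 2, 8, 4, 9, 3, 6, 0, 14, 5, 11, 12, 13, 10]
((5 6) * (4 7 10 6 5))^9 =((4 7 10 6))^9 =(4 7 10 6)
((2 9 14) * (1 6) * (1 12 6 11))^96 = ((1 11)(2 9 14)(6 12))^96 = (14)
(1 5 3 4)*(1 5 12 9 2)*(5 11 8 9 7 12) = (1 5 3 4 11 8 9 2)(7 12) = [0, 5, 1, 4, 11, 3, 6, 12, 9, 2, 10, 8, 7]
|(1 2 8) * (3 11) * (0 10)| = 6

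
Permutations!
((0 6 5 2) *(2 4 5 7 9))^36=((0 6 7 9 2)(4 5))^36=(0 6 7 9 2)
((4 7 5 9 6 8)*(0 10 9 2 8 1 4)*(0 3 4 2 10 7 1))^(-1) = (0 6 9 10 5 7)(1 4 3 8 2)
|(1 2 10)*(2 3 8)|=5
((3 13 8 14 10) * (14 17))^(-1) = (3 10 14 17 8 13)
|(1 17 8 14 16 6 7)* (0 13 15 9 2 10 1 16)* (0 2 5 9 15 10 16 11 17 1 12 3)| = |(0 13 10 12 3)(2 16 6 7 11 17 8 14)(5 9)| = 40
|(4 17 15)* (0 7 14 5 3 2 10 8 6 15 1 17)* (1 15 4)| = 30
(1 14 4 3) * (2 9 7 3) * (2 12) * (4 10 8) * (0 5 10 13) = (0 5 10 8 4 12 2 9 7 3 1 14 13) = [5, 14, 9, 1, 12, 10, 6, 3, 4, 7, 8, 11, 2, 0, 13]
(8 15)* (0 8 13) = (0 8 15 13) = [8, 1, 2, 3, 4, 5, 6, 7, 15, 9, 10, 11, 12, 0, 14, 13]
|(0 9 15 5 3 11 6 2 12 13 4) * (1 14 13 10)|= |(0 9 15 5 3 11 6 2 12 10 1 14 13 4)|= 14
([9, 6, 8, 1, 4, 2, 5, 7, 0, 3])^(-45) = (0 1 2 9 6 8 3 5)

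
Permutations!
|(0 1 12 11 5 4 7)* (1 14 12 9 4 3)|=|(0 14 12 11 5 3 1 9 4 7)|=10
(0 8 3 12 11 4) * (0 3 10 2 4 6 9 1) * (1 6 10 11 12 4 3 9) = (12)(0 8 11 10 2 3 4 9 6 1) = [8, 0, 3, 4, 9, 5, 1, 7, 11, 6, 2, 10, 12]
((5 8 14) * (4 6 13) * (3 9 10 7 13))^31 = ((3 9 10 7 13 4 6)(5 8 14))^31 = (3 7 6 10 4 9 13)(5 8 14)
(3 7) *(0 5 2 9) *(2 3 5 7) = (0 7 5 3 2 9) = [7, 1, 9, 2, 4, 3, 6, 5, 8, 0]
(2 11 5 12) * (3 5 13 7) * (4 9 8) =(2 11 13 7 3 5 12)(4 9 8) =[0, 1, 11, 5, 9, 12, 6, 3, 4, 8, 10, 13, 2, 7]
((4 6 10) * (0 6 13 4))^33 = (4 13)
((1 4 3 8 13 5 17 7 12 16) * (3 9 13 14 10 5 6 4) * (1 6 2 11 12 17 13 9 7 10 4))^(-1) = (1 6 16 12 11 2 13 5 10 17 7 4 14 8 3)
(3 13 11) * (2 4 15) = (2 4 15)(3 13 11) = [0, 1, 4, 13, 15, 5, 6, 7, 8, 9, 10, 3, 12, 11, 14, 2]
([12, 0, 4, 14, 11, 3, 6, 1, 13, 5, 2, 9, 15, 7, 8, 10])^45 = (15)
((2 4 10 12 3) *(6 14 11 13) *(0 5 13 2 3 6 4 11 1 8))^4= ((0 5 13 4 10 12 6 14 1 8)(2 11))^4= (0 10 1 13 6)(4 14 5 12 8)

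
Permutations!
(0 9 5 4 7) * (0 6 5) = (0 9)(4 7 6 5) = [9, 1, 2, 3, 7, 4, 5, 6, 8, 0]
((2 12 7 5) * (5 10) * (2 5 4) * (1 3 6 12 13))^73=(1 3 6 12 7 10 4 2 13)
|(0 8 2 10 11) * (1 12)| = 10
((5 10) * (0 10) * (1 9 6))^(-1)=((0 10 5)(1 9 6))^(-1)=(0 5 10)(1 6 9)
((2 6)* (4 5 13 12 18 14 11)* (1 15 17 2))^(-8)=((1 15 17 2 6)(4 5 13 12 18 14 11))^(-8)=(1 17 6 15 2)(4 11 14 18 12 13 5)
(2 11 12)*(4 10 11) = (2 4 10 11 12) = [0, 1, 4, 3, 10, 5, 6, 7, 8, 9, 11, 12, 2]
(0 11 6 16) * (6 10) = (0 11 10 6 16) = [11, 1, 2, 3, 4, 5, 16, 7, 8, 9, 6, 10, 12, 13, 14, 15, 0]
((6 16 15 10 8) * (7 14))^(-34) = (6 16 15 10 8)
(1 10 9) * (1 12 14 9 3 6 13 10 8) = (1 8)(3 6 13 10)(9 12 14) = [0, 8, 2, 6, 4, 5, 13, 7, 1, 12, 3, 11, 14, 10, 9]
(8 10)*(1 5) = (1 5)(8 10) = [0, 5, 2, 3, 4, 1, 6, 7, 10, 9, 8]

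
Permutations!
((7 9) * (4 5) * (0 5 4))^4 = (9)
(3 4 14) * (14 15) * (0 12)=[12, 1, 2, 4, 15, 5, 6, 7, 8, 9, 10, 11, 0, 13, 3, 14]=(0 12)(3 4 15 14)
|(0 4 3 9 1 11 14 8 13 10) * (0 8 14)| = 6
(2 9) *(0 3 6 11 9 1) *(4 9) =[3, 0, 1, 6, 9, 5, 11, 7, 8, 2, 10, 4] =(0 3 6 11 4 9 2 1)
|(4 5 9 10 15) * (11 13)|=|(4 5 9 10 15)(11 13)|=10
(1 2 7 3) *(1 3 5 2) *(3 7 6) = [0, 1, 6, 7, 4, 2, 3, 5] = (2 6 3 7 5)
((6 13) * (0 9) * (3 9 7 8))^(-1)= (0 9 3 8 7)(6 13)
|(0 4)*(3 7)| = |(0 4)(3 7)| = 2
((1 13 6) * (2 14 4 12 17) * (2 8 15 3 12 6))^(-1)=((1 13 2 14 4 6)(3 12 17 8 15))^(-1)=(1 6 4 14 2 13)(3 15 8 17 12)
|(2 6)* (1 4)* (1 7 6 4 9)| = |(1 9)(2 4 7 6)| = 4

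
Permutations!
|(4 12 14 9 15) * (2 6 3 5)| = 20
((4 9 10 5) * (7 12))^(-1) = (4 5 10 9)(7 12)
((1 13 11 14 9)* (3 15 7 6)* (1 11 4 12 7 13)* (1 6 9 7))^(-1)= (1 12 4 13 15 3 6)(7 14 11 9)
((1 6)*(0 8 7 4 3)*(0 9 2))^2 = (0 7 3 2 8 4 9)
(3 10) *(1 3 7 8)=(1 3 10 7 8)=[0, 3, 2, 10, 4, 5, 6, 8, 1, 9, 7]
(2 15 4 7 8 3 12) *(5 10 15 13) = (2 13 5 10 15 4 7 8 3 12) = [0, 1, 13, 12, 7, 10, 6, 8, 3, 9, 15, 11, 2, 5, 14, 4]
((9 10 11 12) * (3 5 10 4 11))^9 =((3 5 10)(4 11 12 9))^9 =(4 11 12 9)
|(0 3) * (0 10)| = |(0 3 10)| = 3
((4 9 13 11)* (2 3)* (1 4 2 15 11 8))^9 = ((1 4 9 13 8)(2 3 15 11))^9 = (1 8 13 9 4)(2 3 15 11)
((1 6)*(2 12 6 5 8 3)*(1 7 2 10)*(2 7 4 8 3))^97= (1 5 3 10)(2 6 8 12 4)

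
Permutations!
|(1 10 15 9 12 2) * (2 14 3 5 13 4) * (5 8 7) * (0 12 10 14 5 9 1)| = |(0 12 5 13 4 2)(1 14 3 8 7 9 10 15)| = 24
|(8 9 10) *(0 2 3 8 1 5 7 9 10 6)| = |(0 2 3 8 10 1 5 7 9 6)| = 10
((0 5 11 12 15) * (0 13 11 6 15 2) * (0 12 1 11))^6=((0 5 6 15 13)(1 11)(2 12))^6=(0 5 6 15 13)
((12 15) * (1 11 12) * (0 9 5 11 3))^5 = ((0 9 5 11 12 15 1 3))^5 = (0 15 5 3 12 9 1 11)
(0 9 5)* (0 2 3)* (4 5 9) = (9)(0 4 5 2 3) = [4, 1, 3, 0, 5, 2, 6, 7, 8, 9]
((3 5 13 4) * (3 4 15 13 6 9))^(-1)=(3 9 6 5)(13 15)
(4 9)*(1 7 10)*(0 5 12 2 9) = (0 5 12 2 9 4)(1 7 10) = [5, 7, 9, 3, 0, 12, 6, 10, 8, 4, 1, 11, 2]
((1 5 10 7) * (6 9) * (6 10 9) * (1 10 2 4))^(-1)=(1 4 2 9 5)(7 10)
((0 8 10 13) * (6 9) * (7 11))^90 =(0 10)(8 13)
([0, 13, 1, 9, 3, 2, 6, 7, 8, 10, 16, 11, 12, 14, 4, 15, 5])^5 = [0, 9, 3, 2, 5, 4, 6, 7, 8, 1, 13, 11, 12, 10, 16, 15, 14]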